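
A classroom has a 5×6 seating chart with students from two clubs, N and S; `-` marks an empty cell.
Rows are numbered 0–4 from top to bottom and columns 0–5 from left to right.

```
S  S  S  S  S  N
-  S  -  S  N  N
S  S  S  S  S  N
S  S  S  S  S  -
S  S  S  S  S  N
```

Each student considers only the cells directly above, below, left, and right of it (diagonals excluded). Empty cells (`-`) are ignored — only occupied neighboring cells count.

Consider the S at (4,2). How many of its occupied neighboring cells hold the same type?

3

Occupied neighbors of (4,2): (3,2)=S, (4,1)=S, (4,3)=S.
Same type (S): 3 of 3.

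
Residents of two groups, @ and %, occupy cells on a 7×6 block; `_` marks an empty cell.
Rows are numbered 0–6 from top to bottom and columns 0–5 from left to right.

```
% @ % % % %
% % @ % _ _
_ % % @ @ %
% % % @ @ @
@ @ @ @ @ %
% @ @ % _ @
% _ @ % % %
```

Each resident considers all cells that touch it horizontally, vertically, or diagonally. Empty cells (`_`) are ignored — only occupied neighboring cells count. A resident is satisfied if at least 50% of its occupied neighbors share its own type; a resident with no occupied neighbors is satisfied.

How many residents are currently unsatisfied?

9

(0,0)% 2/3 satisfied
(0,1)@ 1/5 not
(0,2)% 3/5 satisfied
(0,3)% 3/4 satisfied
(0,4)% 3/3 satisfied
(0,5)% 1/1 satisfied
(1,0)% 3/4 satisfied
(1,1)% 5/7 satisfied
(1,2)@ 2/8 not
(1,3)% 4/7 satisfied
(2,1)% 6/7 satisfied
(2,2)% 5/8 satisfied
(2,3)@ 4/7 satisfied
(2,4)@ 4/6 satisfied
(2,5)% 0/3 not
(3,0)% 2/4 satisfied
(3,1)% 4/7 satisfied
(3,2)% 3/8 not
(3,3)@ 6/8 satisfied
(3,4)@ 6/8 satisfied
(3,5)@ 3/5 satisfied
(4,0)@ 2/5 not
(4,1)@ 4/8 satisfied
(4,2)@ 5/8 satisfied
(4,3)@ 5/7 satisfied
(4,4)@ 5/7 satisfied
(4,5)% 0/4 not
(5,0)% 1/4 not
(5,1)@ 5/7 satisfied
(5,2)@ 5/7 satisfied
(5,3)% 2/7 not
(5,5)@ 1/4 not
(6,0)% 1/2 satisfied
(6,2)@ 2/4 satisfied
(6,3)% 2/4 satisfied
(6,4)% 3/4 satisfied
(6,5)% 1/2 satisfied
Unsatisfied: (0,1), (1,2), (2,5), (3,2), (4,0), (4,5), (5,0), (5,3), (5,5) — 9 in total.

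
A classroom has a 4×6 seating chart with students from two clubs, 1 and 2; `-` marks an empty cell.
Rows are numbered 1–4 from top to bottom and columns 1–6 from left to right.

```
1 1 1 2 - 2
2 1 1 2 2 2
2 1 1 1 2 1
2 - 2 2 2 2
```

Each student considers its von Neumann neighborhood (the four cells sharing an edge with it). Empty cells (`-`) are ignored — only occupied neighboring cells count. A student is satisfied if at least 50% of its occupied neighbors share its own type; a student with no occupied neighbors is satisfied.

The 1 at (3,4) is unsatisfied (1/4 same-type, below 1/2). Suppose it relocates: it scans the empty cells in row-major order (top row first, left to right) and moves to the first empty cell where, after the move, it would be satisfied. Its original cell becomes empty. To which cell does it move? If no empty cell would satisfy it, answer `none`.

none

Vacating (3,4). Empty cells in order:
  (1,5): 0/3 same-type → still unsatisfied.
  (4,2): 1/3 same-type → still unsatisfied.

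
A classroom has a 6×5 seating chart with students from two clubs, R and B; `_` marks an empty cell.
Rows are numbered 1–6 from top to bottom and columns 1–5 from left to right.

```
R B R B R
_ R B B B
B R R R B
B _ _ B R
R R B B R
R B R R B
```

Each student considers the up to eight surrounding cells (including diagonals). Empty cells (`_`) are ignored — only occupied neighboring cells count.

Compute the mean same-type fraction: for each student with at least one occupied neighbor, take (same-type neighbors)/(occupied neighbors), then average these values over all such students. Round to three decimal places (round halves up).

0.412

(1,1)R 1/2
(1,2)B 1/4
(1,3)R 1/5
(1,4)B 3/5
(1,5)R 0/3
(2,2)R 4/7
(2,3)B 3/8
(2,4)B 4/8
(2,5)B 3/5
(3,1)B 1/3
(3,2)R 2/5
(3,3)R 3/6
(3,4)R 2/7
(3,5)B 3/5
(4,1)B 1/4
(4,4)B 3/7
(4,5)R 2/5
(5,1)R 2/4
(5,2)R 3/6
(5,3)B 3/6
(5,4)B 3/7
(5,5)R 2/5
(6,1)R 2/3
(6,2)B 1/5
(6,3)R 2/5
(6,4)R 2/5
(6,5)B 1/3
Sum over 27 students: 1/2 + 1/4 + 1/5 + 3/5 + 0/3 + 4/7 + 3/8 + 4/8 + 3/5 + 1/3 + 2/5 + 3/6 + 2/7 + 3/5 + 1/4 + 3/7 + 2/5 + 2/4 + 3/6 + 3/6 + 3/7 + 2/5 + 2/3 + 1/5 + 2/5 + 2/5 + 1/3 = 9343/840; mean = 9343/840 ÷ 27 = 9343/22680 = 0.411948… → 0.412.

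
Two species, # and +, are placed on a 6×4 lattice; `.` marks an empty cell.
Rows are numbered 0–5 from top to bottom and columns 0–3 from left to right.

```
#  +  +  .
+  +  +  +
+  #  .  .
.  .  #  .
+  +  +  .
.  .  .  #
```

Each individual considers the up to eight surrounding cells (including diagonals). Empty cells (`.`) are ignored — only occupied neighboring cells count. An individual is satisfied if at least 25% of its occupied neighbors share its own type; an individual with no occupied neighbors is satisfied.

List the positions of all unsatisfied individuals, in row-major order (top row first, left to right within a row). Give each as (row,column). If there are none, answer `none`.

(0,0)# 0/3 not
(0,1)+ 4/5 satisfied
(0,2)+ 4/4 satisfied
(1,0)+ 3/5 satisfied
(1,1)+ 5/7 satisfied
(1,2)+ 4/5 satisfied
(1,3)+ 2/2 satisfied
(2,0)+ 2/3 satisfied
(2,1)# 1/5 not
(3,2)# 1/3 satisfied
(4,0)+ 1/1 satisfied
(4,1)+ 2/3 satisfied
(4,2)+ 1/3 satisfied
(5,3)# 0/1 not

(0,0), (2,1), (5,3)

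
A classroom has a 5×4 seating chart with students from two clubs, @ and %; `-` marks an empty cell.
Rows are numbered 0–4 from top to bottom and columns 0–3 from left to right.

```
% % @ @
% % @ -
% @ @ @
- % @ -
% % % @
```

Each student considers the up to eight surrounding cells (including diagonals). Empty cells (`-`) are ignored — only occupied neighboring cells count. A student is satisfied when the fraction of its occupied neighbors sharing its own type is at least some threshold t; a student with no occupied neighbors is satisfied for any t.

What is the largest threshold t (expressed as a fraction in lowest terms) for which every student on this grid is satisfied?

3/7

Row 0: (0,0)% 3/3 · (0,1)% 3/5 · (0,2)@ 2/4 · (0,3)@ 2/2
Row 1: (1,0)% 4/5 · (1,1)% 4/8 · (1,2)@ 5/7
Row 2: (2,0)% 3/4 · (2,1)@ 3/7 · (2,2)@ 4/6 · (2,3)@ 3/3
Row 3: (3,1)% 4/7 · (3,2)@ 4/7
Row 4: (4,0)% 2/2 · (4,1)% 3/4 · (4,2)% 2/4 · (4,3)@ 1/2
The smallest same-type fraction is 3/7 at (2,1), which reduces to 3/7. Any threshold above that leaves this student unsatisfied.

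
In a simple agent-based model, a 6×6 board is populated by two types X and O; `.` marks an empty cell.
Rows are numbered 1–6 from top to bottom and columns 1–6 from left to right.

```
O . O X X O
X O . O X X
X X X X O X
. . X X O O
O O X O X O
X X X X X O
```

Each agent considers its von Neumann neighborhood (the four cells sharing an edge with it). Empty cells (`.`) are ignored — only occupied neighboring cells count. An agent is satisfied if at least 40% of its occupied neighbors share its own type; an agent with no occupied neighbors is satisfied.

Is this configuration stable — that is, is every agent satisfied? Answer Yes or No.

No

Row 1: (1,1)O 0/1 not · (1,3)O 0/1 not · (1,4)X 1/3 not · (1,5)X 2/3 satisfied · (1,6)O 0/2 not
Row 2: (2,1)X 1/3 not · (2,2)O 0/2 not · (2,4)O 0/3 not · (2,5)X 2/4 satisfied · (2,6)X 2/3 satisfied
Row 3: (3,1)X 2/2 satisfied · (3,2)X 2/3 satisfied · (3,3)X 3/3 satisfied · (3,4)X 2/4 satisfied · (3,5)O 1/4 not · (3,6)X 1/3 not
Row 4: (4,3)X 3/3 satisfied · (4,4)X 2/4 satisfied · (4,5)O 2/4 satisfied · (4,6)O 2/3 satisfied
Row 5: (5,1)O 1/2 satisfied · (5,2)O 1/3 not · (5,3)X 2/4 satisfied · (5,4)O 0/4 not · (5,5)X 1/4 not · (5,6)O 2/3 satisfied
Row 6: (6,1)X 1/2 satisfied · (6,2)X 2/3 satisfied · (6,3)X 3/3 satisfied · (6,4)X 2/3 satisfied · (6,5)X 2/3 satisfied · (6,6)O 1/2 satisfied
For instance (1,1) has only 0/1 same-type neighbors, below 2/5.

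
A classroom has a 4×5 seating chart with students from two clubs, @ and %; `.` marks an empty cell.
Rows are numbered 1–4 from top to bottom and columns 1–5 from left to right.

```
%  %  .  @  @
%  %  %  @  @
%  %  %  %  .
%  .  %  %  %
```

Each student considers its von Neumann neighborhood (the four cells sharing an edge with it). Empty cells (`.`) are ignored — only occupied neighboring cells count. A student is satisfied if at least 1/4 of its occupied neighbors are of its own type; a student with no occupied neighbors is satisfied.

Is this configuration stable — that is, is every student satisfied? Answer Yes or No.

Yes

Row 1: (1,1)% 2/2 ✓ · (1,2)% 2/2 ✓ · (1,4)@ 2/2 ✓ · (1,5)@ 2/2 ✓
Row 2: (2,1)% 3/3 ✓ · (2,2)% 4/4 ✓ · (2,3)% 2/3 ✓ · (2,4)@ 2/4 ✓ · (2,5)@ 2/2 ✓
Row 3: (3,1)% 3/3 ✓ · (3,2)% 3/3 ✓ · (3,3)% 4/4 ✓ · (3,4)% 2/3 ✓
Row 4: (4,1)% 1/1 ✓ · (4,3)% 2/2 ✓ · (4,4)% 3/3 ✓ · (4,5)% 1/1 ✓
All meet the threshold, so the configuration is stable.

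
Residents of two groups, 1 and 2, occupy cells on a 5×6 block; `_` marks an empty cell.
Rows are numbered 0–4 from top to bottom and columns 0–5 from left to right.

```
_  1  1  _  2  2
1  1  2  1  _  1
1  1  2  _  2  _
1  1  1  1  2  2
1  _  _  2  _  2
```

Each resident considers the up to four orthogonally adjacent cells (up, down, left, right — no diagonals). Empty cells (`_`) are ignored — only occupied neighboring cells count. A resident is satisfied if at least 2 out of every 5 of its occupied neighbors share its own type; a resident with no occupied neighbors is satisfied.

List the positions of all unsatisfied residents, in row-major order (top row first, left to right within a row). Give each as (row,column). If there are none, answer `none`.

Row 0: (0,1)1 2/2 ✓ · (0,2)1 1/2 ✓ · (0,4)2 1/1 ✓ · (0,5)2 1/2 ✓
Row 1: (1,0)1 2/2 ✓ · (1,1)1 3/4 ✓ · (1,2)2 1/4 ✗ · (1,3)1 0/1 ✗ · (1,5)1 0/1 ✗
Row 2: (2,0)1 3/3 ✓ · (2,1)1 3/4 ✓ · (2,2)2 1/3 ✗ · (2,4)2 1/1 ✓
Row 3: (3,0)1 3/3 ✓ · (3,1)1 3/3 ✓ · (3,2)1 2/3 ✓ · (3,3)1 1/3 ✗ · (3,4)2 2/3 ✓ · (3,5)2 2/2 ✓
Row 4: (4,0)1 1/1 ✓ · (4,3)2 0/1 ✗ · (4,5)2 1/1 ✓

(1,2), (1,3), (1,5), (2,2), (3,3), (4,3)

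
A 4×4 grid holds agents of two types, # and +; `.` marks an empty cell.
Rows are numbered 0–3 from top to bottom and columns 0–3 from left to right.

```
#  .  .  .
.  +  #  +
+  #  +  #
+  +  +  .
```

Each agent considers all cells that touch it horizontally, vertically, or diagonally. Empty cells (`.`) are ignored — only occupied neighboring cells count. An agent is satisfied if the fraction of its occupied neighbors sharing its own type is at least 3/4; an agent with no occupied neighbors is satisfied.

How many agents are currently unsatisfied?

9

(0,0)# 0/1 not
(1,1)+ 2/5 not
(1,2)# 2/5 not
(1,3)+ 1/3 not
(2,0)+ 3/4 satisfied
(2,1)# 1/7 not
(2,2)+ 4/7 not
(2,3)# 1/4 not
(3,0)+ 2/3 not
(3,1)+ 4/5 satisfied
(3,2)+ 2/4 not
Unsatisfied: (0,0), (1,1), (1,2), (1,3), (2,1), (2,2), (2,3), (3,0), (3,2) — 9 in total.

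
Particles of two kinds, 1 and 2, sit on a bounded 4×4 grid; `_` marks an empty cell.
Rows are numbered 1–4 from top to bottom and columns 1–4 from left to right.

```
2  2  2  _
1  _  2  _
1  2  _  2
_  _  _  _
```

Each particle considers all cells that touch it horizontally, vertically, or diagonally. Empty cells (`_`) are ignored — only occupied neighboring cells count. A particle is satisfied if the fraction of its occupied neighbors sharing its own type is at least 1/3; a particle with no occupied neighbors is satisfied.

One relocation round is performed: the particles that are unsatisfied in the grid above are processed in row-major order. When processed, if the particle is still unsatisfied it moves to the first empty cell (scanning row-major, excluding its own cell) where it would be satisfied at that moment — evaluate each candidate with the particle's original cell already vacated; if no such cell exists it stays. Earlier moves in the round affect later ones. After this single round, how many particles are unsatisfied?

Initially unsatisfied (in order): (2,1).
  (2,1) → (4,1).
Resulting grid:
2 2 2 _
_ _ 2 _
1 2 _ 2
1 _ _ _
All satisfied now.

0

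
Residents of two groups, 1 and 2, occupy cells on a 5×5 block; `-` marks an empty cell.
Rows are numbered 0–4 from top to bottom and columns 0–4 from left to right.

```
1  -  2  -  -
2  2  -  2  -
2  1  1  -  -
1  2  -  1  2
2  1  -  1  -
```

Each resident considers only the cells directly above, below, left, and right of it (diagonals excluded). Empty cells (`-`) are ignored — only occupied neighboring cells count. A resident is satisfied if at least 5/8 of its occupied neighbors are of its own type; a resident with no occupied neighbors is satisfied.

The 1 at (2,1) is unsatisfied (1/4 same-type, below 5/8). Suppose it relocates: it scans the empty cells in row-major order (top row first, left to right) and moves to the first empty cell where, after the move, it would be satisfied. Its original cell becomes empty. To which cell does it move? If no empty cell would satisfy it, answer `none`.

(0,4)

Vacating (2,1). Empty cells in order:
  (0,1): 1/3 same-type → still unsatisfied.
  (0,3): 0/2 same-type → still unsatisfied.
  (0,4): 0/0 same-type → satisfied — stop here.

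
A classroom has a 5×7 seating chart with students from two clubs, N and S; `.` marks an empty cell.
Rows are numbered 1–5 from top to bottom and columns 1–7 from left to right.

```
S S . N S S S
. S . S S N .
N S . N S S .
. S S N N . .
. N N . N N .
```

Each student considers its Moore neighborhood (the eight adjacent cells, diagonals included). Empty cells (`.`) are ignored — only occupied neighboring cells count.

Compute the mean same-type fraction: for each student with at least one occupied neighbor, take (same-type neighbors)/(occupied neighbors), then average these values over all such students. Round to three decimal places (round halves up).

0.554

Row 1: (1,1)S 2/2 · (1,2)S 2/2 · (1,4)N 0/3 · (1,5)S 3/5 · (1,6)S 3/4 · (1,7)S 1/2
Row 2: (2,2)S 3/4 · (2,4)S 3/5 · (2,5)S 5/8 · (2,6)N 0/6
Row 3: (3,1)N 0/3 · (3,2)S 3/4 · (3,4)N 2/6 · (3,5)S 3/7 · (3,6)S 2/4
Row 4: (4,2)S 2/5 · (4,3)S 2/6 · (4,4)N 4/6 · (4,5)N 4/6
Row 5: (5,2)N 1/3 · (5,3)N 2/4 · (5,5)N 3/3 · (5,6)N 2/2
Sum over 23 students: 2/2 + 2/2 + 0/3 + 3/5 + 3/4 + 1/2 + 3/4 + 3/5 + 5/8 + 0/6 + 0/3 + 3/4 + 2/6 + 3/7 + 2/4 + 2/5 + 2/6 + 4/6 + 4/6 + 1/3 + 2/4 + 3/3 + 2/2 = 10699/840; mean = 10699/840 ÷ 23 = 10699/19320 = 0.553778… → 0.554.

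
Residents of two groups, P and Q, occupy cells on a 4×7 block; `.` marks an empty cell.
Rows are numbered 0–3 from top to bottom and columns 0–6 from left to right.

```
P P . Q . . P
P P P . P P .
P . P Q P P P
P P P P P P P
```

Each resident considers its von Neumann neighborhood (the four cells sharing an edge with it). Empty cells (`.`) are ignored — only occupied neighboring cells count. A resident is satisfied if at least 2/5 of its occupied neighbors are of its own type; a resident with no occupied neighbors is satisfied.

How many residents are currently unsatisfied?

1

(0,0)P 2/2 ✓
(0,1)P 2/2 ✓
(0,3)Q 0/0 ✓
(0,6)P 0/0 ✓
(1,0)P 3/3 ✓
(1,1)P 3/3 ✓
(1,2)P 2/2 ✓
(1,4)P 2/2 ✓
(1,5)P 2/2 ✓
(2,0)P 2/2 ✓
(2,2)P 2/3 ✓
(2,3)Q 0/3 ✗
(2,4)P 3/4 ✓
(2,5)P 4/4 ✓
(2,6)P 2/2 ✓
(3,0)P 2/2 ✓
(3,1)P 2/2 ✓
(3,2)P 3/3 ✓
(3,3)P 2/3 ✓
(3,4)P 3/3 ✓
(3,5)P 3/3 ✓
(3,6)P 2/2 ✓
Unsatisfied: (2,3) — 1 in total.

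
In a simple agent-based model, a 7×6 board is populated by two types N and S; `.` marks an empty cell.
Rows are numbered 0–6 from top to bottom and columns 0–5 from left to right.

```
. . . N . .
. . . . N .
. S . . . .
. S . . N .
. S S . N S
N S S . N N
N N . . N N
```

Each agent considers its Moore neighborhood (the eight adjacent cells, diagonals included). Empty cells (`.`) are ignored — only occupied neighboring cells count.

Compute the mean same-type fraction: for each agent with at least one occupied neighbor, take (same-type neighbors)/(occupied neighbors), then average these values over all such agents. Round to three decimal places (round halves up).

0.754

(0,3)N 1/1
(1,4)N 1/1
(2,1)S 1/1
(3,1)S 3/3
(3,4)N 1/2
(4,1)S 4/5
(4,2)S 4/4
(4,4)N 3/4
(4,5)S 0/4
(5,0)N 2/4
(5,1)S 3/6
(5,2)S 3/4
(5,4)N 4/5
(5,5)N 4/5
(6,0)N 2/3
(6,1)N 2/4
(6,4)N 3/3
(6,5)N 3/3
Sum over 18 agents: 1/1 + 1/1 + 1/1 + 3/3 + 1/2 + 4/5 + 4/4 + 3/4 + 0/4 + 2/4 + 3/6 + 3/4 + 4/5 + 4/5 + 2/3 + 2/4 + 3/3 + 3/3 = 407/30; mean = 407/30 ÷ 18 = 407/540 = 0.753703… → 0.754.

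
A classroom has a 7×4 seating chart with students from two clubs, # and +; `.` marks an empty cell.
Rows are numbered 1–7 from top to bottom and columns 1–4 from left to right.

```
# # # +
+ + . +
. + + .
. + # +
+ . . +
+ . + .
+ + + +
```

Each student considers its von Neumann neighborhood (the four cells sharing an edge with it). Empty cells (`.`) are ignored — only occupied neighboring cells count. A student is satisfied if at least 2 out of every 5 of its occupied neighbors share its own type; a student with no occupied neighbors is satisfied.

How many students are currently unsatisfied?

Row 1: (1,1)# 1/2 ✓ · (1,2)# 2/3 ✓ · (1,3)# 1/2 ✓ · (1,4)+ 1/2 ✓
Row 2: (2,1)+ 1/2 ✓ · (2,2)+ 2/3 ✓ · (2,4)+ 1/1 ✓
Row 3: (3,2)+ 3/3 ✓ · (3,3)+ 1/2 ✓
Row 4: (4,2)+ 1/2 ✓ · (4,3)# 0/3 ✗ · (4,4)+ 1/2 ✓
Row 5: (5,1)+ 1/1 ✓ · (5,4)+ 1/1 ✓
Row 6: (6,1)+ 2/2 ✓ · (6,3)+ 1/1 ✓
Row 7: (7,1)+ 2/2 ✓ · (7,2)+ 2/2 ✓ · (7,3)+ 3/3 ✓ · (7,4)+ 1/1 ✓
Unsatisfied: (4,3) — 1 in total.

1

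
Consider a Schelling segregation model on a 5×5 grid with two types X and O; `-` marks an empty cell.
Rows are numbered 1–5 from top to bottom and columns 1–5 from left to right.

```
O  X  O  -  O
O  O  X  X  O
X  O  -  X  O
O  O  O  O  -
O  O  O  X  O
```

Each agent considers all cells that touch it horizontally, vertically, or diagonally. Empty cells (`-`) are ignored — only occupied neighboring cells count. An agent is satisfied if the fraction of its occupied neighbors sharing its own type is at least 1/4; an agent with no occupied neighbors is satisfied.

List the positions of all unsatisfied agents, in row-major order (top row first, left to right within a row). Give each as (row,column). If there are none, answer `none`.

Row 1: (1,1)O 2/3 satisfied · (1,2)X 1/5 not · (1,3)O 1/4 satisfied · (1,5)O 1/2 satisfied
Row 2: (2,1)O 3/5 satisfied · (2,2)O 4/7 satisfied · (2,3)X 3/6 satisfied · (2,4)X 2/6 satisfied · (2,5)O 2/4 satisfied
Row 3: (3,1)X 0/5 not · (3,2)O 5/7 satisfied · (3,4)X 2/6 satisfied · (3,5)O 2/4 satisfied
Row 4: (4,1)O 4/5 satisfied · (4,2)O 6/7 satisfied · (4,3)O 5/7 satisfied · (4,4)O 4/6 satisfied
Row 5: (5,1)O 3/3 satisfied · (5,2)O 5/5 satisfied · (5,3)O 4/5 satisfied · (5,4)X 0/4 not · (5,5)O 1/2 satisfied

(1,2), (3,1), (5,4)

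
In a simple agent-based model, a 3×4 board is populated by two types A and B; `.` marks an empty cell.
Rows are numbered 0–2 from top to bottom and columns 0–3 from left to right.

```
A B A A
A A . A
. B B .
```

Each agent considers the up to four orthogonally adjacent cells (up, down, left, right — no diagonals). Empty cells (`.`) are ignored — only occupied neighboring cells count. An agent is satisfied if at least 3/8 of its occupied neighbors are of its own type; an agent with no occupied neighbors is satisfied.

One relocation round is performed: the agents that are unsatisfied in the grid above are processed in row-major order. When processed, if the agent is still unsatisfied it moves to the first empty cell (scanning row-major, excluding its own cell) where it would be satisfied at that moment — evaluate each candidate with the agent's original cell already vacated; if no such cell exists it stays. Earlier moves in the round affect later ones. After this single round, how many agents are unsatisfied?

0

Initially unsatisfied (in order): (0,1), (1,1).
  (0,1) → (2,0).
  (1,1): now satisfied by earlier moves; stays.
Resulting grid:
A . A A
A A . A
B B B .
All satisfied now.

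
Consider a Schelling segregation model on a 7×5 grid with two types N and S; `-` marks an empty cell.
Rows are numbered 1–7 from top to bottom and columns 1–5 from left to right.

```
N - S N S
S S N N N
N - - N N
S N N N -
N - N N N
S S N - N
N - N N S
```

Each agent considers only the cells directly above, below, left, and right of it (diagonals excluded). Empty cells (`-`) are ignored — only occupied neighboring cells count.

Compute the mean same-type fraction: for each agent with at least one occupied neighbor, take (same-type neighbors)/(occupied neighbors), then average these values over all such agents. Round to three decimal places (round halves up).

Row 1: (1,1)N 0/1 · (1,3)S 0/2 · (1,4)N 1/3 · (1,5)S 0/2
Row 2: (2,1)S 1/3 · (2,2)S 1/2 · (2,3)N 1/3 · (2,4)N 4/4 · (2,5)N 2/3
Row 3: (3,1)N 0/2 · (3,4)N 3/3 · (3,5)N 2/2
Row 4: (4,1)S 0/3 · (4,2)N 1/2 · (4,3)N 3/3 · (4,4)N 3/3
Row 5: (5,1)N 0/2 · (5,3)N 3/3 · (5,4)N 3/3 · (5,5)N 2/2
Row 6: (6,1)S 1/3 · (6,2)S 1/2 · (6,3)N 2/3 · (6,5)N 1/2
Row 7: (7,1)N 0/1 · (7,3)N 2/2 · (7,4)N 1/2 · (7,5)S 0/2
Sum over 28 agents: 0/1 + 0/2 + 1/3 + 0/2 + 1/3 + 1/2 + 1/3 + 4/4 + 2/3 + 0/2 + 3/3 + 2/2 + 0/3 + 1/2 + 3/3 + 3/3 + 0/2 + 3/3 + 3/3 + 2/2 + 1/3 + 1/2 + 2/3 + 1/2 + 0/1 + 2/2 + 1/2 + 0/2 = 85/6; mean = 85/6 ÷ 28 = 85/168 = 0.505952… → 0.506.

0.506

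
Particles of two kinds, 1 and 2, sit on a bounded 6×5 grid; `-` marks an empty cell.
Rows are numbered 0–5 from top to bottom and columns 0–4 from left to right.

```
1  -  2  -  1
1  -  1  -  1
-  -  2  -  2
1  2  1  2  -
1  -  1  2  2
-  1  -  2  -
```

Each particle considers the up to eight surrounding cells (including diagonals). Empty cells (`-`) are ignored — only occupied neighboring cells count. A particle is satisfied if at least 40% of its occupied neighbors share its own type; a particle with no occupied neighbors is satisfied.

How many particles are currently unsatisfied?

5

(0,0)1 1/1 ok
(0,2)2 0/1 unhappy
(0,4)1 1/1 ok
(1,0)1 1/1 ok
(1,2)1 0/2 unhappy
(1,4)1 1/2 ok
(2,2)2 2/4 ok
(2,4)2 1/2 ok
(3,0)1 1/2 ok
(3,1)2 1/5 unhappy
(3,2)1 1/5 unhappy
(3,3)2 4/6 ok
(4,0)1 2/3 ok
(4,2)1 2/6 unhappy
(4,3)2 3/5 ok
(4,4)2 3/3 ok
(5,1)1 2/2 ok
(5,3)2 2/3 ok
Unsatisfied: (0,2), (1,2), (3,1), (3,2), (4,2) — 5 in total.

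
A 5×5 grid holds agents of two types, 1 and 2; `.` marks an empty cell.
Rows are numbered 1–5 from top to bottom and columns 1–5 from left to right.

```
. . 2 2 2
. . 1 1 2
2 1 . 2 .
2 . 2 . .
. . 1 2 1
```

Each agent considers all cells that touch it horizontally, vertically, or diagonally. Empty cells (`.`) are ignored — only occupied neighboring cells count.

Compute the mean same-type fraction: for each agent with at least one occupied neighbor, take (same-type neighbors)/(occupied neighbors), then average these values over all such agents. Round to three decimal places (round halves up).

(1,3)2 1/3
(1,4)2 3/5
(1,5)2 2/3
(2,3)1 2/5
(2,4)1 1/6
(2,5)2 3/4
(3,1)2 1/2
(3,2)1 1/4
(3,4)2 2/4
(4,1)2 1/2
(4,3)2 2/4
(5,3)1 0/2
(5,4)2 1/3
(5,5)1 0/1
Sum over 14 agents: 1/3 + 3/5 + 2/3 + 2/5 + 1/6 + 3/4 + 1/2 + 1/4 + 2/4 + 1/2 + 2/4 + 0/2 + 1/3 + 0/1 = 11/2; mean = 11/2 ÷ 14 = 11/28 = 0.392857… → 0.393.

0.393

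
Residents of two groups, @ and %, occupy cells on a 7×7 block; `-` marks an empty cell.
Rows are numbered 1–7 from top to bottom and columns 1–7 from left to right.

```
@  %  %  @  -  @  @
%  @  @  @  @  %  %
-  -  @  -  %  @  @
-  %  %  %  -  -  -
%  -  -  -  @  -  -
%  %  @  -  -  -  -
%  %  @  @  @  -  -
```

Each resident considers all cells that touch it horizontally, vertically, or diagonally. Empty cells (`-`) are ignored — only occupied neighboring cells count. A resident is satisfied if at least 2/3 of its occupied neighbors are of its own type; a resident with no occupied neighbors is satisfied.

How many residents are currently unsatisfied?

18

(1,1)@ 1/3 ✗
(1,2)% 2/5 ✗
(1,3)% 1/5 ✗
(1,4)@ 3/4 ✓
(1,6)@ 2/4 ✗
(1,7)@ 1/3 ✗
(2,1)% 1/3 ✗
(2,2)@ 3/6 ✗
(2,3)@ 4/6 ✓
(2,4)@ 4/6 ✓
(2,5)@ 4/6 ✓
(2,6)% 2/7 ✗
(2,7)% 1/5 ✗
(3,3)@ 3/6 ✗
(3,5)% 2/5 ✗
(3,6)@ 2/5 ✗
(3,7)@ 1/3 ✗
(4,2)% 2/3 ✓
(4,3)% 2/3 ✓
(4,4)% 2/4 ✗
(5,1)% 3/3 ✓
(5,5)@ 0/1 ✗
(6,1)% 4/4 ✓
(6,2)% 4/6 ✓
(6,3)@ 2/4 ✗
(7,1)% 3/3 ✓
(7,2)% 3/5 ✗
(7,3)@ 2/4 ✗
(7,4)@ 3/3 ✓
(7,5)@ 1/1 ✓
Unsatisfied: (1,1), (1,2), (1,3), (1,6), (1,7), (2,1), (2,2), (2,6), (2,7), (3,3), (3,5), (3,6), (3,7), (4,4), (5,5), (6,3), (7,2), (7,3) — 18 in total.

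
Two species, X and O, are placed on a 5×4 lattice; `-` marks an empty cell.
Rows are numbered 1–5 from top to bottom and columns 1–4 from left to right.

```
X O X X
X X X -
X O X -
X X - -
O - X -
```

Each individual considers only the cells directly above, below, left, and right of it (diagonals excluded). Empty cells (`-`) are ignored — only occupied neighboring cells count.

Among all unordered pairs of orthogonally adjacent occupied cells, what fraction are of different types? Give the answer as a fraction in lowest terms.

8/17

Scan each occupied cell's neighbors to the right and below so each pair is counted once.
Row 1: X(1,1)–O(1,2)≠ X(1,1)–X(2,1)= O(1,2)–X(1,3)≠ O(1,2)–X(2,2)≠ X(1,3)–X(1,4)= X(1,3)–X(2,3)=  → 3/6 unlike.
Row 2: X(2,1)–X(2,2)= X(2,1)–X(3,1)= X(2,2)–X(2,3)= X(2,2)–O(3,2)≠ X(2,3)–X(3,3)=  → 1/5 unlike.
Row 3: X(3,1)–O(3,2)≠ X(3,1)–X(4,1)= O(3,2)–X(3,3)≠ O(3,2)–X(4,2)≠  → 3/4 unlike.
Row 4: X(4,1)–X(4,2)= X(4,1)–O(5,1)≠  → 1/2 unlike.
Total adjacent occupied pairs: 17; unlike-type pairs: 8.
8/17 is already in lowest terms.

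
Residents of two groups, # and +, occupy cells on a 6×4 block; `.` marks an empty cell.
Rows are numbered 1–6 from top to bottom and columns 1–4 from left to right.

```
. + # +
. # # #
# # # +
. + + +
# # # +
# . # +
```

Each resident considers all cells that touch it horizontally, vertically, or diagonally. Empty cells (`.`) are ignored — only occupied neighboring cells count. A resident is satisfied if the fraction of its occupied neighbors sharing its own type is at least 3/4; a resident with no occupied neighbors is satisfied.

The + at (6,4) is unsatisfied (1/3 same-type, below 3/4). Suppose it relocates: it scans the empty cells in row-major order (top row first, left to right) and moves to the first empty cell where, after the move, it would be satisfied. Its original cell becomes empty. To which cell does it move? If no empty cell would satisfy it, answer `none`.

none

Vacating (6,4). Empty cells in order:
  (1,1): 1/2 same-type → still unsatisfied.
  (2,1): 1/4 same-type → still unsatisfied.
  (4,1): 1/5 same-type → still unsatisfied.
  (6,2): 0/5 same-type → still unsatisfied.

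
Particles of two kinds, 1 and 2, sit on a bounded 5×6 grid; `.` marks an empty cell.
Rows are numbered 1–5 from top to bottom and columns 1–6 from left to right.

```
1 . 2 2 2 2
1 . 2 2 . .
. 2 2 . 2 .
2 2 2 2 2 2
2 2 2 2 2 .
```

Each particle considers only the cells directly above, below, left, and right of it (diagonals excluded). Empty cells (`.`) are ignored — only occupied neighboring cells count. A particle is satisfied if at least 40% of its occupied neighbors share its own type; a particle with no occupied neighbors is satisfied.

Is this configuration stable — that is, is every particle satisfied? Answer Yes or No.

Row 1: (1,1)1 1/1 satisfied · (1,3)2 2/2 satisfied · (1,4)2 3/3 satisfied · (1,5)2 2/2 satisfied · (1,6)2 1/1 satisfied
Row 2: (2,1)1 1/1 satisfied · (2,3)2 3/3 satisfied · (2,4)2 2/2 satisfied
Row 3: (3,2)2 2/2 satisfied · (3,3)2 3/3 satisfied · (3,5)2 1/1 satisfied
Row 4: (4,1)2 2/2 satisfied · (4,2)2 4/4 satisfied · (4,3)2 4/4 satisfied · (4,4)2 3/3 satisfied · (4,5)2 4/4 satisfied · (4,6)2 1/1 satisfied
Row 5: (5,1)2 2/2 satisfied · (5,2)2 3/3 satisfied · (5,3)2 3/3 satisfied · (5,4)2 3/3 satisfied · (5,5)2 2/2 satisfied
All meet the threshold, so the configuration is stable.

Yes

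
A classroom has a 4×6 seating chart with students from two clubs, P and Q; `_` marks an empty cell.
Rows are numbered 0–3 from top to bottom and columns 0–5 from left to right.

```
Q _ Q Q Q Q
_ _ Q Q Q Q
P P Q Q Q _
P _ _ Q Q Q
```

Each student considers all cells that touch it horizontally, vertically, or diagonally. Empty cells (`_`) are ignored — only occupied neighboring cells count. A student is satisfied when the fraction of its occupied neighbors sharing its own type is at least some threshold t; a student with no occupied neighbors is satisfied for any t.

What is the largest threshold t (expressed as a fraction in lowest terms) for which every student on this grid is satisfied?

1/2

Row 0: (0,0)Q — no occupied neighbors · (0,2)Q 3/3 · (0,3)Q 5/5 · (0,4)Q 5/5 · (0,5)Q 3/3
Row 1: (1,2)Q 5/6 · (1,3)Q 8/8 · (1,4)Q 7/7 · (1,5)Q 4/4
Row 2: (2,0)P 2/2 · (2,1)P 2/4 · (2,2)Q 4/5 · (2,3)Q 7/7 · (2,4)Q 7/7
Row 3: (3,0)P 2/2 · (3,3)Q 4/4 · (3,4)Q 4/4 · (3,5)Q 2/2
The smallest same-type fraction is 2/4 at (2,1), which reduces to 1/2. Any threshold above that leaves this student unsatisfied.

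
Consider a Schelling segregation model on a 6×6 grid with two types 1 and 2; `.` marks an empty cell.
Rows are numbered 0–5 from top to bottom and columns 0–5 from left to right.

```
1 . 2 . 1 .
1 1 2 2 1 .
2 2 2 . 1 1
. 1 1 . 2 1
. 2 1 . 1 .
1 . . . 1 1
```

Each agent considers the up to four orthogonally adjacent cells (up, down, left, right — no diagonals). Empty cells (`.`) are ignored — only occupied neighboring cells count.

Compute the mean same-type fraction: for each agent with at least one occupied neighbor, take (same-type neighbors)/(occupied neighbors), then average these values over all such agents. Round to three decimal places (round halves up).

Row 0: (0,0)1 1/1 · (0,2)2 1/1 · (0,4)1 1/1
Row 1: (1,0)1 2/3 · (1,1)1 1/3 · (1,2)2 3/4 · (1,3)2 1/2 · (1,4)1 2/3
Row 2: (2,0)2 1/2 · (2,1)2 2/4 · (2,2)2 2/3 · (2,4)1 2/3 · (2,5)1 2/2
Row 3: (3,1)1 1/3 · (3,2)1 2/3 · (3,4)2 0/3 · (3,5)1 1/2
Row 4: (4,1)2 0/2 · (4,2)1 1/2 · (4,4)1 1/2
Row 5: (5,0)1 — no occupied neighbors · (5,4)1 2/2 · (5,5)1 1/1
Sum over 22 agents: 1/1 + 1/1 + 1/1 + 2/3 + 1/3 + 3/4 + 1/2 + 2/3 + 1/2 + 2/4 + 2/3 + 2/3 + 2/2 + 1/3 + 2/3 + 0/3 + 1/2 + 0/2 + 1/2 + 1/2 + 2/2 + 1/1 = 55/4; mean = 55/4 ÷ 22 = 5/8 = 0.625 → 0.625.

0.625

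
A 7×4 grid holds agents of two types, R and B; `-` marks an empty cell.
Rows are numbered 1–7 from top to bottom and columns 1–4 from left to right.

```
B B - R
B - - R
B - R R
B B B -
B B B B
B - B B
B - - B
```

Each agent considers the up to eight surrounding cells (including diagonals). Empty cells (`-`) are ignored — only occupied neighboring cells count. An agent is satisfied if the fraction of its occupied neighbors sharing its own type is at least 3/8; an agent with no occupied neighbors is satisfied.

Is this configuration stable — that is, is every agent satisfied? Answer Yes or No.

(1,1)B 2/2 ✓
(1,2)B 2/2 ✓
(1,4)R 1/1 ✓
(2,1)B 3/3 ✓
(2,4)R 3/3 ✓
(3,1)B 3/3 ✓
(3,3)R 2/4 ✓
(3,4)R 2/3 ✓
(4,1)B 4/4 ✓
(4,2)B 6/7 ✓
(4,3)B 4/6 ✓
(5,1)B 4/4 ✓
(5,2)B 7/7 ✓
(5,3)B 6/6 ✓
(5,4)B 4/4 ✓
(6,1)B 3/3 ✓
(6,3)B 5/5 ✓
(6,4)B 4/4 ✓
(7,1)B 1/1 ✓
(7,4)B 2/2 ✓
All meet the threshold, so the configuration is stable.

Yes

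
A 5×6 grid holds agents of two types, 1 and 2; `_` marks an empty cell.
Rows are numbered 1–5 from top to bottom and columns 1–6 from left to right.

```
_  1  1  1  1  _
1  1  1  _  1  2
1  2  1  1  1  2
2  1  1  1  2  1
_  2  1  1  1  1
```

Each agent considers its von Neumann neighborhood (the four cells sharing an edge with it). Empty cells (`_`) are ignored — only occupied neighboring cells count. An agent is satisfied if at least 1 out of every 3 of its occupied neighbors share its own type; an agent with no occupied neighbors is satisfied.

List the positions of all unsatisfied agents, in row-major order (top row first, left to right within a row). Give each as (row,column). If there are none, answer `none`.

(1,2)1 2/2 satisfied
(1,3)1 3/3 satisfied
(1,4)1 2/2 satisfied
(1,5)1 2/2 satisfied
(2,1)1 2/2 satisfied
(2,2)1 3/4 satisfied
(2,3)1 3/3 satisfied
(2,5)1 2/3 satisfied
(2,6)2 1/2 satisfied
(3,1)1 1/3 satisfied
(3,2)2 0/4 not
(3,3)1 3/4 satisfied
(3,4)1 3/3 satisfied
(3,5)1 2/4 satisfied
(3,6)2 1/3 satisfied
(4,1)2 0/2 not
(4,2)1 1/4 not
(4,3)1 4/4 satisfied
(4,4)1 3/4 satisfied
(4,5)2 0/4 not
(4,6)1 1/3 satisfied
(5,2)2 0/2 not
(5,3)1 2/3 satisfied
(5,4)1 3/3 satisfied
(5,5)1 2/3 satisfied
(5,6)1 2/2 satisfied

(3,2), (4,1), (4,2), (4,5), (5,2)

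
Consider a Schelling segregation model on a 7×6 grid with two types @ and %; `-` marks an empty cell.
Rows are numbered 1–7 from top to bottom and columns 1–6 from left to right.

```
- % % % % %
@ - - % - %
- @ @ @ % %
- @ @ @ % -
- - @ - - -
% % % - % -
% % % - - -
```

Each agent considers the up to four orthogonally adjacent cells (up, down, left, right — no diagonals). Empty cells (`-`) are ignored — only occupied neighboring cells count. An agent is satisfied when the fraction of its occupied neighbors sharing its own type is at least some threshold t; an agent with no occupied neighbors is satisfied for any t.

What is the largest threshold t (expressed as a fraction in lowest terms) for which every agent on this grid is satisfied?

(1,2)% 1/1
(1,3)% 2/2
(1,4)% 3/3
(1,5)% 2/2
(1,6)% 2/2
(2,1)@ — no occupied neighbors
(2,4)% 1/2
(2,6)% 2/2
(3,2)@ 2/2
(3,3)@ 3/3
(3,4)@ 2/4
(3,5)% 2/3
(3,6)% 2/2
(4,2)@ 2/2
(4,3)@ 4/4
(4,4)@ 2/3
(4,5)% 1/2
(5,3)@ 1/2
(6,1)% 2/2
(6,2)% 3/3
(6,3)% 2/3
(6,5)% — no occupied neighbors
(7,1)% 2/2
(7,2)% 3/3
(7,3)% 2/2
The smallest same-type fraction is 1/2 at (2,4), which reduces to 1/2. Any threshold above that leaves this agent unsatisfied.

1/2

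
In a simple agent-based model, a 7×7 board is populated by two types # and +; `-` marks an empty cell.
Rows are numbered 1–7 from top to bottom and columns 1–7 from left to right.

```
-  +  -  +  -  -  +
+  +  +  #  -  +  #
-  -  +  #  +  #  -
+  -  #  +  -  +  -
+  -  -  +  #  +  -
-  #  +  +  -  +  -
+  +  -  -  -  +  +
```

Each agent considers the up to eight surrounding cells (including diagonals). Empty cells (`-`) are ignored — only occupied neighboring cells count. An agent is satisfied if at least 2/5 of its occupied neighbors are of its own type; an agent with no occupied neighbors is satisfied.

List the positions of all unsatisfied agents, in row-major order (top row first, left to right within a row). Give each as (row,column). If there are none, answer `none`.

Row 1: (1,2)+ 3/3 satisfied · (1,4)+ 1/2 satisfied · (1,7)+ 1/2 satisfied
Row 2: (2,1)+ 2/2 satisfied · (2,2)+ 4/4 satisfied · (2,3)+ 4/6 satisfied · (2,4)# 1/5 not · (2,6)+ 2/4 satisfied · (2,7)# 1/3 not
Row 3: (3,3)+ 3/6 satisfied · (3,4)# 2/6 not · (3,5)+ 3/6 satisfied · (3,6)# 1/4 not
Row 4: (4,1)+ 1/1 satisfied · (4,3)# 1/4 not · (4,4)+ 3/6 satisfied · (4,6)+ 2/4 satisfied
Row 5: (5,1)+ 1/2 satisfied · (5,4)+ 3/5 satisfied · (5,5)# 0/6 not · (5,6)+ 2/3 satisfied
Row 6: (6,2)# 0/4 not · (6,3)+ 3/4 satisfied · (6,4)+ 2/3 satisfied · (6,6)+ 3/4 satisfied
Row 7: (7,1)+ 1/2 satisfied · (7,2)+ 2/3 satisfied · (7,6)+ 2/2 satisfied · (7,7)+ 2/2 satisfied

(2,4), (2,7), (3,4), (3,6), (4,3), (5,5), (6,2)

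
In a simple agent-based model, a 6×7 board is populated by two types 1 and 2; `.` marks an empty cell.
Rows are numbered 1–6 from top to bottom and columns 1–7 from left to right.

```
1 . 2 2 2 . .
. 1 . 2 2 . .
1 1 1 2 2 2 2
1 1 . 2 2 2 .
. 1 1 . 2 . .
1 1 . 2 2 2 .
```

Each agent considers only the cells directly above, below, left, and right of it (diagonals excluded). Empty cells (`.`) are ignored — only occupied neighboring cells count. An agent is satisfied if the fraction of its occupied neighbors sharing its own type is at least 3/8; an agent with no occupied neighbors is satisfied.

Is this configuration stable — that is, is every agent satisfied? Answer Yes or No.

Yes

(1,1)1 0/0 ok
(1,3)2 1/1 ok
(1,4)2 3/3 ok
(1,5)2 2/2 ok
(2,2)1 1/1 ok
(2,4)2 3/3 ok
(2,5)2 3/3 ok
(3,1)1 2/2 ok
(3,2)1 4/4 ok
(3,3)1 1/2 ok
(3,4)2 3/4 ok
(3,5)2 4/4 ok
(3,6)2 3/3 ok
(3,7)2 1/1 ok
(4,1)1 2/2 ok
(4,2)1 3/3 ok
(4,4)2 2/2 ok
(4,5)2 4/4 ok
(4,6)2 2/2 ok
(5,2)1 3/3 ok
(5,3)1 1/1 ok
(5,5)2 2/2 ok
(6,1)1 1/1 ok
(6,2)1 2/2 ok
(6,4)2 1/1 ok
(6,5)2 3/3 ok
(6,6)2 1/1 ok
All meet the threshold, so the configuration is stable.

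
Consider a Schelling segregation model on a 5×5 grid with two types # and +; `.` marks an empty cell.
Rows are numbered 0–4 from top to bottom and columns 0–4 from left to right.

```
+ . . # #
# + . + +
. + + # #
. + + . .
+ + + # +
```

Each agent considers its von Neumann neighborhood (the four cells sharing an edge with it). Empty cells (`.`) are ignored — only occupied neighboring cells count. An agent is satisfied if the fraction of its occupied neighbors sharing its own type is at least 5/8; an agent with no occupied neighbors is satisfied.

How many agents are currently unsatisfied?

Row 0: (0,0)+ 0/1 ✗ · (0,3)# 1/2 ✗ · (0,4)# 1/2 ✗
Row 1: (1,0)# 0/2 ✗ · (1,1)+ 1/2 ✗ · (1,3)+ 1/3 ✗ · (1,4)+ 1/3 ✗
Row 2: (2,1)+ 3/3 ✓ · (2,2)+ 2/3 ✓ · (2,3)# 1/3 ✗ · (2,4)# 1/2 ✗
Row 3: (3,1)+ 3/3 ✓ · (3,2)+ 3/3 ✓
Row 4: (4,0)+ 1/1 ✓ · (4,1)+ 3/3 ✓ · (4,2)+ 2/3 ✓ · (4,3)# 0/2 ✗ · (4,4)+ 0/1 ✗
Unsatisfied: (0,0), (0,3), (0,4), (1,0), (1,1), (1,3), (1,4), (2,3), (2,4), (4,3), (4,4) — 11 in total.

11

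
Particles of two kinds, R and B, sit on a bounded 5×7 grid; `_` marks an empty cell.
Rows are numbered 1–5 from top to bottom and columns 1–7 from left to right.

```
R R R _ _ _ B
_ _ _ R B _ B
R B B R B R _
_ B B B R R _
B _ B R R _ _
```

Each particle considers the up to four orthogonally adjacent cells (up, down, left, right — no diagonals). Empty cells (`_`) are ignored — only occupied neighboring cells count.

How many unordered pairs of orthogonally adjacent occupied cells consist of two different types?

10

Scan each occupied cell's neighbors to the right and below so each pair is counted once.
Row 1: R(1,1)–R(1,2)= R(1,2)–R(1,3)= B(1,7)–B(2,7)=  → 0/3 unlike.
Row 2: R(2,4)–B(2,5)≠ R(2,4)–R(3,4)= B(2,5)–B(3,5)=  → 1/3 unlike.
Row 3: R(3,1)–B(3,2)≠ B(3,2)–B(3,3)= B(3,2)–B(4,2)= B(3,3)–R(3,4)≠ B(3,3)–B(4,3)= R(3,4)–B(3,5)≠ R(3,4)–B(4,4)≠ B(3,5)–R(3,6)≠ B(3,5)–R(4,5)≠ R(3,6)–R(4,6)=  → 6/10 unlike.
Row 4: B(4,2)–B(4,3)= B(4,3)–B(4,4)= B(4,3)–B(5,3)= B(4,4)–R(4,5)≠ B(4,4)–R(5,4)≠ R(4,5)–R(4,6)= R(4,5)–R(5,5)=  → 2/7 unlike.
Row 5: B(5,3)–R(5,4)≠ R(5,4)–R(5,5)=  → 1/2 unlike.
Total adjacent occupied pairs: 25; unlike-type pairs: 10.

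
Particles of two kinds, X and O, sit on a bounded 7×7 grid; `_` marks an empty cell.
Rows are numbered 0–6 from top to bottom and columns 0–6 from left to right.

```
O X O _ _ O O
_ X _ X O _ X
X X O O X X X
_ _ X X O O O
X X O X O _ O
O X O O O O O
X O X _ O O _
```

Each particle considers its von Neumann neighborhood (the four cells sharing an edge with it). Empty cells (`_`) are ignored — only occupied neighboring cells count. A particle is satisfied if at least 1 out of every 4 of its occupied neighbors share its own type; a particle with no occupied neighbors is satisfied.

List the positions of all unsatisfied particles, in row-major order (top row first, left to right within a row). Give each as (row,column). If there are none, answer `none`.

(0,0), (0,2), (1,3), (1,4), (5,0), (6,0), (6,1), (6,2)

(0,0)O 0/1 ✗
(0,1)X 1/3 ✓
(0,2)O 0/1 ✗
(0,5)O 1/1 ✓
(0,6)O 1/2 ✓
(1,1)X 2/2 ✓
(1,3)X 0/2 ✗
(1,4)O 0/2 ✗
(1,6)X 1/2 ✓
(2,0)X 1/1 ✓
(2,1)X 2/3 ✓
(2,2)O 1/3 ✓
(2,3)O 1/4 ✓
(2,4)X 1/4 ✓
(2,5)X 2/3 ✓
(2,6)X 2/3 ✓
(3,2)X 1/3 ✓
(3,3)X 2/4 ✓
(3,4)O 2/4 ✓
(3,5)O 2/3 ✓
(3,6)O 2/3 ✓
(4,0)X 1/2 ✓
(4,1)X 2/3 ✓
(4,2)O 1/4 ✓
(4,3)X 1/4 ✓
(4,4)O 2/3 ✓
(4,6)O 2/2 ✓
(5,0)O 0/3 ✗
(5,1)X 1/4 ✓
(5,2)O 2/4 ✓
(5,3)O 2/3 ✓
(5,4)O 4/4 ✓
(5,5)O 3/3 ✓
(5,6)O 2/2 ✓
(6,0)X 0/2 ✗
(6,1)O 0/3 ✗
(6,2)X 0/2 ✗
(6,4)O 2/2 ✓
(6,5)O 2/2 ✓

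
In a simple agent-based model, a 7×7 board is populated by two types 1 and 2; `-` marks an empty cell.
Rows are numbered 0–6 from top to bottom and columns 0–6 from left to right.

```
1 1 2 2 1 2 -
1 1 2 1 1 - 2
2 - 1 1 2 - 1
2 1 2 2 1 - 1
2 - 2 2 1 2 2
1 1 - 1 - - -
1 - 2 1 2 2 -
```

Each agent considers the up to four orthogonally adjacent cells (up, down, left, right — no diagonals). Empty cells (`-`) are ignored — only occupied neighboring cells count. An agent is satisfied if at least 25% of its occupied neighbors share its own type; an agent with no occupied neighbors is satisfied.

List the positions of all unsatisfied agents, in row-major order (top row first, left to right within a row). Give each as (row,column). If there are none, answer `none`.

(0,5), (1,6), (2,4), (3,1), (6,2)

Row 0: (0,0)1 2/2 ✓ · (0,1)1 2/3 ✓ · (0,2)2 2/3 ✓ · (0,3)2 1/3 ✓ · (0,4)1 1/3 ✓ · (0,5)2 0/1 ✗
Row 1: (1,0)1 2/3 ✓ · (1,1)1 2/3 ✓ · (1,2)2 1/4 ✓ · (1,3)1 2/4 ✓ · (1,4)1 2/3 ✓ · (1,6)2 0/1 ✗
Row 2: (2,0)2 1/2 ✓ · (2,2)1 1/3 ✓ · (2,3)1 2/4 ✓ · (2,4)2 0/3 ✗ · (2,6)1 1/2 ✓
Row 3: (3,0)2 2/3 ✓ · (3,1)1 0/2 ✗ · (3,2)2 2/4 ✓ · (3,3)2 2/4 ✓ · (3,4)1 1/3 ✓ · (3,6)1 1/2 ✓
Row 4: (4,0)2 1/2 ✓ · (4,2)2 2/2 ✓ · (4,3)2 2/4 ✓ · (4,4)1 1/3 ✓ · (4,5)2 1/2 ✓ · (4,6)2 1/2 ✓
Row 5: (5,0)1 2/3 ✓ · (5,1)1 1/1 ✓ · (5,3)1 1/2 ✓
Row 6: (6,0)1 1/1 ✓ · (6,2)2 0/1 ✗ · (6,3)1 1/3 ✓ · (6,4)2 1/2 ✓ · (6,5)2 1/1 ✓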